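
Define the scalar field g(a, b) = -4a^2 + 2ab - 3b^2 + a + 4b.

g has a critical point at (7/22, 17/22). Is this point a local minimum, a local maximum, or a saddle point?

The Hessian of g is constant: H = [[-8, 2], [2, -6]].
det(H) = (-8)·(-6) − 2² = 44.
det(H) > 0 and tr(H) = -14 < 0, so H is negative definite and the point is a local maximum.

local maximum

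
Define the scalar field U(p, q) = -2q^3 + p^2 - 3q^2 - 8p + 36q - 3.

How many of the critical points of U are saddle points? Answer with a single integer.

U separates as a function of p plus a function of q, so ∇U=0 decouples.
∂U/∂p = 2(p - 4) = 0 at p ∈ {4}; ∂U/∂q = -6(q - 2)(q + 3) = 0 at q ∈ {-3, 2}.
The Hessian is diagonal: diag(U_pp, U_qq). Second derivatives: U_pp(4)=2; U_qq(-3)=30, U_qq(2)=-30.
Saddle points occur where the two diagonal entries have opposite signs: (4, 2). Count: 1.

1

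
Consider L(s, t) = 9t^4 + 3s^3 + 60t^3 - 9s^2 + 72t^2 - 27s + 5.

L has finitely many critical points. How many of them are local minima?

L separates as a function of s plus a function of t, so ∇L=0 decouples.
∂L/∂s = 9(s - 3)(s + 1) = 0 at s ∈ {-1, 3}; ∂L/∂t = 36t(t + 1)(t + 4) = 0 at t ∈ {-4, -1, 0}.
The Hessian is diagonal: diag(L_ss, L_tt). Second derivatives: L_ss(-1)=-36, L_ss(3)=36; L_tt(-4)=432, L_tt(-1)=-108, L_tt(0)=144.
Local minima occur where both diagonal entries positive: (3, -4), (3, 0). Count: 2.

2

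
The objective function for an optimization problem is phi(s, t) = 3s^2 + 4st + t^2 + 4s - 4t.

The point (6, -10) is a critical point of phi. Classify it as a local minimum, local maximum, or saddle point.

The Hessian of phi is constant: H = [[6, 4], [4, 2]].
det(H) = 6·2 − 4² = -4.
Since det(H) < 0, H is indefinite and the critical point is a saddle point.

saddle point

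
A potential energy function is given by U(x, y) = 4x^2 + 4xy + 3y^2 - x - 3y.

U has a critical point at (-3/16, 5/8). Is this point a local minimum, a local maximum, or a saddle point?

The Hessian of U is constant: H = [[8, 4], [4, 6]].
det(H) = 8·6 − 4² = 32.
det(H) > 0 and tr(H) = 14 > 0, so H is positive definite and the point is a local minimum.

local minimum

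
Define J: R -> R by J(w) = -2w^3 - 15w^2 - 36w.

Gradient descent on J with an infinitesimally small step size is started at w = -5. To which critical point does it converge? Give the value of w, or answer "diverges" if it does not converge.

-3

J'(w) = -6(w + 2)(w + 3), so J'(-5) = -36.
Gradient descent moves in the -J' direction, i.e. w is increasing.
The nearest critical point in that direction is w = -3, where J'' = 6 > 0 (a local minimum). The iterate converges there.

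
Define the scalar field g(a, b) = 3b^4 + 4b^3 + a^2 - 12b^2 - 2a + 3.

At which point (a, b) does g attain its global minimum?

(1, -2)

g(a,b) separates as P(a) + Q(b) + 3, so its minimum is min P + min Q + 3.
P'(a) = 2a - 2 vanishes at a ∈ {1}; Q'(b) = 12b(b - 1)(b + 2) vanishes at b ∈ {-2, 0, 1}.
Local minima of P (where P''>0): P(1)=-1. Local minima of Q: Q(-2)=-32, Q(1)=-5.
So the global minimum of g is P(1) + Q(-2) + 3 = -1 − 32 + 3 = -30, attained at (1, -2).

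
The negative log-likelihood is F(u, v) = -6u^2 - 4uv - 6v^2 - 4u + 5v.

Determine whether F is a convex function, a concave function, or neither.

concave

F is quadratic, so its Hessian is the constant matrix H = [[-12, -4], [-4, -12]].
det(H) = 128, tr(H) = -24.
det(H) > 0 and tr(H) < 0, so H is negative definite everywhere: concave.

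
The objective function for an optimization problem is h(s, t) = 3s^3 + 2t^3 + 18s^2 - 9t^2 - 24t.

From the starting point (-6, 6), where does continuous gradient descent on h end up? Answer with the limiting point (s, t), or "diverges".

diverges

h is separable, so gradient descent decouples: s follows -∂h/∂s, t follows -∂h/∂t.
∂h/∂s = 9s(s + 4); at s=-6 this is 108, so s decreases.
∂h/∂t = 6(t - 4)(t + 1); at t=6 this is 84, so t decreases.
The s-coordinate has no critical point in that direction and runs off to infinity.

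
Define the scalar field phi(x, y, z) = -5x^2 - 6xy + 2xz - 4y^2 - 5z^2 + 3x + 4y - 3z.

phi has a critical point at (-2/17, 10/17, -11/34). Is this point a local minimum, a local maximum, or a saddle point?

The Hessian is constant: H = [[-10, -6, 2], [-6, -8, 0], [2, 0, -10]].
Leading principal minors: Δ₁ = -10, Δ₂ = 44, Δ₃ = -408.
The minors alternate sign starting negative (−, +, −), so H is negative definite: a local maximum.

local maximum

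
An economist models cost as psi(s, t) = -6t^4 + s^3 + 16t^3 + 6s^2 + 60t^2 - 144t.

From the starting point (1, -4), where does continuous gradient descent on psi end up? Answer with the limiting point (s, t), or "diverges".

diverges

psi is separable, so gradient descent decouples: s follows -∂psi/∂s, t follows -∂psi/∂t.
∂psi/∂s = 3s(s + 4); at s=1 this is 15, so s decreases.
∂psi/∂t = -24(t - 3)(t - 1)(t + 2); at t=-4 this is 1680, so t decreases.
The t-coordinate has no critical point in that direction and runs off to infinity.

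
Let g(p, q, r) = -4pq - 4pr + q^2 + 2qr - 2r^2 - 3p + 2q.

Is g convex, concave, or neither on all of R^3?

neither

g is quadratic, so its Hessian is the constant matrix H = [[0, -4, -4], [-4, 2, 2], [-4, 2, -4]].
Leading principal minors: 0, -16, 96.
Neither pattern holds ⇒ H is indefinite ⇒ neither convex nor concave.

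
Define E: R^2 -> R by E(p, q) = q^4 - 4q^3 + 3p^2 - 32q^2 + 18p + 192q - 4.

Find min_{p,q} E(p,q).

-799

E(p,q) separates as A(p) + B(q) − 4, so its minimum is min A + min B − 4.
A'(p) = 6p + 18 vanishes at p ∈ {-3}; B'(q) = 4(q - 4)(q - 3)(q + 4) vanishes at q ∈ {-4, 3, 4}.
Local minima of A (where A''>0): A(-3)=-27. Local minima of B: B(-4)=-768, B(4)=256.
So the global minimum of E is A(-3) + B(-4) − 4 = -27 − 768 − 4 = -799, attained at (-3, -4).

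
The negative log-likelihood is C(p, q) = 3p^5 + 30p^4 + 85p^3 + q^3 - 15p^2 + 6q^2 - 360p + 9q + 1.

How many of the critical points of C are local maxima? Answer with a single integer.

2

C separates as a function of p plus a function of q, so ∇C=0 decouples.
∂C/∂p = 15(p - 1)(p + 2)(p + 3)(p + 4) = 0 at p ∈ {-4, -3, -2, 1}; ∂C/∂q = 3(q + 1)(q + 3) = 0 at q ∈ {-3, -1}.
The Hessian is diagonal: diag(C_pp, C_qq). Second derivatives: C_pp(-4)=-150, C_pp(-3)=60, C_pp(-2)=-90, C_pp(1)=900; C_qq(-3)=-6, C_qq(-1)=6.
Local maxima occur where both diagonal entries negative: (-4, -3), (-2, -3). Count: 2.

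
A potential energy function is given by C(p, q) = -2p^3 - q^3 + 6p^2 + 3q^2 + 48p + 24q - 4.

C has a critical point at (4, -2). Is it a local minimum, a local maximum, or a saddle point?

The mixed partial ∂²C/∂p∂q is 0, so the Hessian at any point is diag(C_pp, C_qq) = diag(12(-p + 1), 6(-q + 1)).
At (4, -2): H = diag(-36, 18).
The eigenvalues have opposite signs, so H is indefinite: a saddle point.

saddle point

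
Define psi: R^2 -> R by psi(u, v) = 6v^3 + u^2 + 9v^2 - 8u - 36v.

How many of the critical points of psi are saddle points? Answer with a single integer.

1

psi separates as a function of u plus a function of v, so ∇psi=0 decouples.
∂psi/∂u = 2(u - 4) = 0 at u ∈ {4}; ∂psi/∂v = 18(v - 1)(v + 2) = 0 at v ∈ {-2, 1}.
The Hessian is diagonal: diag(psi_uu, psi_vv). Second derivatives: psi_uu(4)=2; psi_vv(-2)=-54, psi_vv(1)=54.
Saddle points occur where the two diagonal entries have opposite signs: (4, -2). Count: 1.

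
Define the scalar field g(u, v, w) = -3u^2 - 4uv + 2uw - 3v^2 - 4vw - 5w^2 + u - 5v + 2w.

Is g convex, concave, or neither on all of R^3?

g is quadratic, so its Hessian is the constant matrix H = [[-6, -4, 2], [-4, -6, -4], [2, -4, -10]].
Leading principal minors: -6, 20, -16.
Signs alternate −, +, − ⇒ H ≺ 0 ⇒ concave.

concave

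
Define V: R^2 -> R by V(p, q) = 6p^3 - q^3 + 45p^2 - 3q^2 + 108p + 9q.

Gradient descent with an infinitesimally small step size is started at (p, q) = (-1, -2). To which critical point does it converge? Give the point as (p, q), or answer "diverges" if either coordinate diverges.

V is separable, so gradient descent decouples: p follows -∂V/∂p, q follows -∂V/∂q.
∂V/∂p = 18(p + 2)(p + 3); at p=-1 this is 36, so p decreases.
∂V/∂q = -3(q - 1)(q + 3); at q=-2 this is 9, so q decreases.
p converges to its nearest critical value -2 (a local min of the p-part); q converges to -3. The iterate converges to (-2, -3).

(-2, -3)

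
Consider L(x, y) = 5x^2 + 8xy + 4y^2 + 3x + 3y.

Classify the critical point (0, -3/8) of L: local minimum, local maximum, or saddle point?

local minimum

The Hessian of L is constant: H = [[10, 8], [8, 8]].
det(H) = 10·8 − 8² = 16.
det(H) > 0 and tr(H) = 18 > 0, so H is positive definite and the point is a local minimum.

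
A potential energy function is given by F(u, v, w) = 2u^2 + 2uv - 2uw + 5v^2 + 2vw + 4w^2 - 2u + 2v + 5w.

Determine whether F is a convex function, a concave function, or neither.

F is quadratic, so its Hessian is the constant matrix H = [[4, 2, -2], [2, 10, 2], [-2, 2, 8]].
Leading principal minors: 4, 36, 216.
All positive ⇒ H ≻ 0 ⇒ convex.

convex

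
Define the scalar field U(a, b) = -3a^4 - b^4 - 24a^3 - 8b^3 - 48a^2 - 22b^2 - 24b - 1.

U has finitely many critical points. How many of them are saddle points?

U separates as a function of a plus a function of b, so ∇U=0 decouples.
∂U/∂a = -12a(a + 2)(a + 4) = 0 at a ∈ {-4, -2, 0}; ∂U/∂b = -4(b + 1)(b + 2)(b + 3) = 0 at b ∈ {-3, -2, -1}.
The Hessian is diagonal: diag(U_aa, U_bb). Second derivatives: U_aa(-4)=-96, U_aa(-2)=48, U_aa(0)=-96; U_bb(-3)=-8, U_bb(-2)=4, U_bb(-1)=-8.
Saddle points occur where the two diagonal entries have opposite signs: (-4, -2), (-2, -3), (-2, -1), (0, -2). Count: 4.

4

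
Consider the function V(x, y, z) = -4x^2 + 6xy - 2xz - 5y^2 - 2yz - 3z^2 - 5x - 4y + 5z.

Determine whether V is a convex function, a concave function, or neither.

concave

V is quadratic, so its Hessian is the constant matrix H = [[-8, 6, -2], [6, -10, -2], [-2, -2, -6]].
Leading principal minors: -8, 44, -144.
Signs alternate −, +, − ⇒ H ≺ 0 ⇒ concave.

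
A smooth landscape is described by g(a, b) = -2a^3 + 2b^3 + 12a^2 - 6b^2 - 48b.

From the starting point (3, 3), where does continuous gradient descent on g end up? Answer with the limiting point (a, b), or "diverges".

g is separable, so gradient descent decouples: a follows -∂g/∂a, b follows -∂g/∂b.
∂g/∂a = -6a(a - 4); at a=3 this is 18, so a decreases.
∂g/∂b = 6(b - 4)(b + 2); at b=3 this is -30, so b increases.
a converges to its nearest critical value 0 (a local min of the a-part); b converges to 4. The iterate converges to (0, 4).

(0, 4)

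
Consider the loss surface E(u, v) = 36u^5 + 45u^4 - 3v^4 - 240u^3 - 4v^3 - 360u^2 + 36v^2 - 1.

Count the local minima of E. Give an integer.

2

E separates as a function of u plus a function of v, so ∇E=0 decouples.
∂E/∂u = 180u(u - 2)(u + 1)(u + 2) = 0 at u ∈ {-2, -1, 0, 2}; ∂E/∂v = -12v(v - 2)(v + 3) = 0 at v ∈ {-3, 0, 2}.
The Hessian is diagonal: diag(E_uu, E_vv). Second derivatives: E_uu(-2)=-1440, E_uu(-1)=540, E_uu(0)=-720, E_uu(2)=4320; E_vv(-3)=-180, E_vv(0)=72, E_vv(2)=-120.
Local minima occur where both diagonal entries positive: (-1, 0), (2, 0). Count: 2.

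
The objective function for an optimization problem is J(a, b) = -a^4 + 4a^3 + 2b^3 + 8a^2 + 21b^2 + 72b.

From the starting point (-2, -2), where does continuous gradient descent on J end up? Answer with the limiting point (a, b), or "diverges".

J is separable, so gradient descent decouples: a follows -∂J/∂a, b follows -∂J/∂b.
∂J/∂a = -4a(a - 4)(a + 1); at a=-2 this is 48, so a decreases.
∂J/∂b = 6(b + 3)(b + 4); at b=-2 this is 12, so b decreases.
The a-coordinate has no critical point in that direction and runs off to infinity.

diverges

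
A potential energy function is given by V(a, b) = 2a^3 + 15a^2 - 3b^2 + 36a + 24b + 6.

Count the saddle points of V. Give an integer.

1

V separates as a function of a plus a function of b, so ∇V=0 decouples.
∂V/∂a = 6(a + 2)(a + 3) = 0 at a ∈ {-3, -2}; ∂V/∂b = -6(b - 4) = 0 at b ∈ {4}.
The Hessian is diagonal: diag(V_aa, V_bb). Second derivatives: V_aa(-3)=-6, V_aa(-2)=6; V_bb(4)=-6.
Saddle points occur where the two diagonal entries have opposite signs: (-2, 4). Count: 1.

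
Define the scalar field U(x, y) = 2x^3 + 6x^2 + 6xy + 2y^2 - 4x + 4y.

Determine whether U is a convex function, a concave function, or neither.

neither

The term 2x^3 is cubic, so the Hessian is not constant.
∂²U/∂x² = 12x + 12, which takes both signs as x varies (negative for sufficiently negative x). A diagonal entry of the Hessian changing sign means the Hessian is neither positive- nor negative-semidefinite on all of R^2.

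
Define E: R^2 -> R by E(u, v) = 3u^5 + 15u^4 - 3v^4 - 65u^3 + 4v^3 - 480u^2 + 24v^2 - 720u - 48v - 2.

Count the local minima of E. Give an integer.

2

E separates as a function of u plus a function of v, so ∇E=0 decouples.
∂E/∂u = 15(u - 4)(u + 1)(u + 3)(u + 4) = 0 at u ∈ {-4, -3, -1, 4}; ∂E/∂v = -12(v - 2)(v - 1)(v + 2) = 0 at v ∈ {-2, 1, 2}.
The Hessian is diagonal: diag(E_uu, E_vv). Second derivatives: E_uu(-4)=-360, E_uu(-3)=210, E_uu(-1)=-450, E_uu(4)=4200; E_vv(-2)=-144, E_vv(1)=36, E_vv(2)=-48.
Local minima occur where both diagonal entries positive: (-3, 1), (4, 1). Count: 2.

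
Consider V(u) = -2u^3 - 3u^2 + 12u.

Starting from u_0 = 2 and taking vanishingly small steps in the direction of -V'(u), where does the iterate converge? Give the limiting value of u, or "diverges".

V'(u) = -6(u - 1)(u + 2), so V'(2) = -24.
Gradient descent moves in the -V' direction, i.e. u is increasing.
There is no critical point above u=2, and V' keeps the same sign, so the iterate runs off to +∞.

diverges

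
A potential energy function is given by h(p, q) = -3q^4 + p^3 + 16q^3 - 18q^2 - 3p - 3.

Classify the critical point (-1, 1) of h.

The mixed partial ∂²h/∂p∂q is 0, so the Hessian at any point is diag(h_pp, h_qq) = diag(6p, 12(-3q^2 + 8q - 3)).
At (-1, 1): H = diag(-6, 24).
The eigenvalues have opposite signs, so H is indefinite: a saddle point.

saddle point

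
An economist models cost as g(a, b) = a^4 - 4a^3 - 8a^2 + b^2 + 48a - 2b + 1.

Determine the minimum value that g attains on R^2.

g(a,b) separates as P(a) + Q(b) + 1, so its minimum is min P + min Q + 1.
P'(a) = 4(a - 3)(a - 2)(a + 2) vanishes at a ∈ {-2, 2, 3}; Q'(b) = 2b - 2 vanishes at b ∈ {1}.
Local minima of P (where P''>0): P(-2)=-80, P(3)=45. Local minima of Q: Q(1)=-1.
So the global minimum of g is P(-2) + Q(1) + 1 = -80 − 1 + 1 = -80, attained at (-2, 1).

-80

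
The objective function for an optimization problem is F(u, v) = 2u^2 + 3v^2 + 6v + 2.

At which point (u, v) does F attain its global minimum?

(0, -1)

F(u,v) separates as P(u) + Q(v) + 2, so its minimum is min P + min Q + 2.
P'(u) = 4u vanishes at u ∈ {0}; Q'(v) = 6v + 6 vanishes at v ∈ {-1}.
Local minima of P (where P''>0): P(0)=0. Local minima of Q: Q(-1)=-3.
So the global minimum of F is P(0) + Q(-1) + 2 = 0 − 3 + 2 = -1, attained at (0, -1).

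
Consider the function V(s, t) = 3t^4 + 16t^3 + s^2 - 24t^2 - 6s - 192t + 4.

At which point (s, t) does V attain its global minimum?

V(s,t) separates as P(s) + Q(t) + 4, so its minimum is min P + min Q + 4.
P'(s) = 2s - 6 vanishes at s ∈ {3}; Q'(t) = 12(t - 2)(t + 2)(t + 4) vanishes at t ∈ {-4, -2, 2}.
Local minima of P (where P''>0): P(3)=-9. Local minima of Q: Q(-4)=128, Q(2)=-304.
So the global minimum of V is P(3) + Q(2) + 4 = -9 − 304 + 4 = -309, attained at (3, 2).

(3, 2)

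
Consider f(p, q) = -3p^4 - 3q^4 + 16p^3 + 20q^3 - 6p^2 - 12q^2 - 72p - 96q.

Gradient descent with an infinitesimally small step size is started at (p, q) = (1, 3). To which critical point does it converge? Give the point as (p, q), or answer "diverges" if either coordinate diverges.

f is separable, so gradient descent decouples: p follows -∂f/∂p, q follows -∂f/∂q.
∂f/∂p = -12(p - 3)(p - 2)(p + 1); at p=1 this is -48, so p increases.
∂f/∂q = -12(q - 4)(q - 2)(q + 1); at q=3 this is 48, so q decreases.
p converges to its nearest critical value 2 (a local min of the p-part); q converges to 2. The iterate converges to (2, 2).

(2, 2)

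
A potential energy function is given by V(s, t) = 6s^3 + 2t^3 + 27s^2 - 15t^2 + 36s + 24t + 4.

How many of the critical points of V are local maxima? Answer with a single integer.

1

V separates as a function of s plus a function of t, so ∇V=0 decouples.
∂V/∂s = 18(s + 1)(s + 2) = 0 at s ∈ {-2, -1}; ∂V/∂t = 6(t - 4)(t - 1) = 0 at t ∈ {1, 4}.
The Hessian is diagonal: diag(V_ss, V_tt). Second derivatives: V_ss(-2)=-18, V_ss(-1)=18; V_tt(1)=-18, V_tt(4)=18.
Local maxima occur where both diagonal entries negative: (-2, 1). Count: 1.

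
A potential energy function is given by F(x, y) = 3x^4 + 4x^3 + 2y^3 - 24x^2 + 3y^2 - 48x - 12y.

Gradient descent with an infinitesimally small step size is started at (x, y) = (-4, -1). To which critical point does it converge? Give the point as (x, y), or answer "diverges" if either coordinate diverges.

(-2, 1)

F is separable, so gradient descent decouples: x follows -∂F/∂x, y follows -∂F/∂y.
∂F/∂x = 12(x - 2)(x + 1)(x + 2); at x=-4 this is -432, so x increases.
∂F/∂y = 6(y - 1)(y + 2); at y=-1 this is -12, so y increases.
x converges to its nearest critical value -2 (a local min of the x-part); y converges to 1. The iterate converges to (-2, 1).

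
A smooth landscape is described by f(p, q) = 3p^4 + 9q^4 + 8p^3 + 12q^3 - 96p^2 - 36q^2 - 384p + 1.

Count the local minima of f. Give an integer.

f separates as a function of p plus a function of q, so ∇f=0 decouples.
∂f/∂p = 12(p - 4)(p + 2)(p + 4) = 0 at p ∈ {-4, -2, 4}; ∂f/∂q = 36q(q - 1)(q + 2) = 0 at q ∈ {-2, 0, 1}.
The Hessian is diagonal: diag(f_pp, f_qq). Second derivatives: f_pp(-4)=192, f_pp(-2)=-144, f_pp(4)=576; f_qq(-2)=216, f_qq(0)=-72, f_qq(1)=108.
Local minima occur where both diagonal entries positive: (-4, -2), (-4, 1), (4, -2), (4, 1). Count: 4.

4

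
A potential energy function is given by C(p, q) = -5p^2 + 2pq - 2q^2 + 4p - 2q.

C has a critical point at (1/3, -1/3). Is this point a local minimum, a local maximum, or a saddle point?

The Hessian of C is constant: H = [[-10, 2], [2, -4]].
det(H) = (-10)·(-4) − 2² = 36.
det(H) > 0 and tr(H) = -14 < 0, so H is negative definite and the point is a local maximum.

local maximum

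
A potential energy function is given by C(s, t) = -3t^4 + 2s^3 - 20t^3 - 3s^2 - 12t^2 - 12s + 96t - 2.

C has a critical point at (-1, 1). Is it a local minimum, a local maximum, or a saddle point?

local maximum

The mixed partial ∂²C/∂s∂t is 0, so the Hessian at any point is diag(C_ss, C_tt) = diag(6(2s - 1), -12(3t^2 + 10t + 2)).
At (-1, 1): H = diag(-18, -180).
Both eigenvalues are negative, so H is negative definite: a local maximum.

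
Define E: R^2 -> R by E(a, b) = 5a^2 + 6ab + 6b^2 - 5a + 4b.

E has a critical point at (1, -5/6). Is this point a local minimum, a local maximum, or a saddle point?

local minimum

The Hessian of E is constant: H = [[10, 6], [6, 12]].
det(H) = 10·12 − 6² = 84.
det(H) > 0 and tr(H) = 22 > 0, so H is positive definite and the point is a local minimum.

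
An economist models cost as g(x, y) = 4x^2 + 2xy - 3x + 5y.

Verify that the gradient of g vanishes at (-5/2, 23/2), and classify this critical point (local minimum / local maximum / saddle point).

∇g = (8x + 2y - 3, 2x + 5); substituting (-5/2, 23/2) gives ∇g = (0, 0), so (-5/2, 23/2) is indeed a critical point.
The Hessian of g is constant: H = [[8, 2], [2, 0]].
det(H) = 8·0 − 2² = -4.
Since det(H) < 0, H is indefinite and the critical point is a saddle point.

saddle point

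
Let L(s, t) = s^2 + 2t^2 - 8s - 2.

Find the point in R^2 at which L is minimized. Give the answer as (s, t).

L(s,t) separates as P(s) + Q(t) − 2, so its minimum is min P + min Q − 2.
P'(s) = 2s - 8 vanishes at s ∈ {4}; Q'(t) = 4t vanishes at t ∈ {0}.
Local minima of P (where P''>0): P(4)=-16. Local minima of Q: Q(0)=0.
So the global minimum of L is P(4) + Q(0) − 2 = -16 + 0 − 2 = -18, attained at (4, 0).

(4, 0)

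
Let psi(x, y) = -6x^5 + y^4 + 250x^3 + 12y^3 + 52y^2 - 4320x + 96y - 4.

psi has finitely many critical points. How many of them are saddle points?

psi separates as a function of x plus a function of y, so ∇psi=0 decouples.
∂psi/∂x = -30(x - 4)(x - 3)(x + 3)(x + 4) = 0 at x ∈ {-4, -3, 3, 4}; ∂psi/∂y = 4(y + 2)(y + 3)(y + 4) = 0 at y ∈ {-4, -3, -2}.
The Hessian is diagonal: diag(psi_xx, psi_yy). Second derivatives: psi_xx(-4)=1680, psi_xx(-3)=-1260, psi_xx(3)=1260, psi_xx(4)=-1680; psi_yy(-4)=8, psi_yy(-3)=-4, psi_yy(-2)=8.
Saddle points occur where the two diagonal entries have opposite signs: (-4, -3), (-3, -4), (-3, -2), (3, -3), (4, -4), (4, -2). Count: 6.

6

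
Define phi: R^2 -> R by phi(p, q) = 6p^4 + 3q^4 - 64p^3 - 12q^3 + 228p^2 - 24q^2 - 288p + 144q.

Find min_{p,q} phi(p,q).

phi(p,q) separates as A(p) + B(q), so its minimum is min A + min B.
A'(p) = 24(p - 4)(p - 3)(p - 1) vanishes at p ∈ {1, 3, 4}; B'(q) = 12(q - 3)(q - 2)(q + 2) vanishes at q ∈ {-2, 2, 3}.
Local minima of A (where A''>0): A(1)=-118, A(4)=-64. Local minima of B: B(-2)=-240, B(3)=135.
So the global minimum of phi is A(1) + B(-2) = -118 − 240 = -358, attained at (1, -2).

-358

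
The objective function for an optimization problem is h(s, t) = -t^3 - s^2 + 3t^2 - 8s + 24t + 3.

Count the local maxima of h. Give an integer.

1

h separates as a function of s plus a function of t, so ∇h=0 decouples.
∂h/∂s = -2(s + 4) = 0 at s ∈ {-4}; ∂h/∂t = -3(t - 4)(t + 2) = 0 at t ∈ {-2, 4}.
The Hessian is diagonal: diag(h_ss, h_tt). Second derivatives: h_ss(-4)=-2; h_tt(-2)=18, h_tt(4)=-18.
Local maxima occur where both diagonal entries negative: (-4, 4). Count: 1.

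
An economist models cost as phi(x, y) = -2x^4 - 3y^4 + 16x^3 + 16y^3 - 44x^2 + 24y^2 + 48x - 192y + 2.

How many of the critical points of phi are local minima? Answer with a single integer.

phi separates as a function of x plus a function of y, so ∇phi=0 decouples.
∂phi/∂x = -8(x - 3)(x - 2)(x - 1) = 0 at x ∈ {1, 2, 3}; ∂phi/∂y = -12(y - 4)(y - 2)(y + 2) = 0 at y ∈ {-2, 2, 4}.
The Hessian is diagonal: diag(phi_xx, phi_yy). Second derivatives: phi_xx(1)=-16, phi_xx(2)=8, phi_xx(3)=-16; phi_yy(-2)=-288, phi_yy(2)=96, phi_yy(4)=-144.
Local minima occur where both diagonal entries positive: (2, 2). Count: 1.

1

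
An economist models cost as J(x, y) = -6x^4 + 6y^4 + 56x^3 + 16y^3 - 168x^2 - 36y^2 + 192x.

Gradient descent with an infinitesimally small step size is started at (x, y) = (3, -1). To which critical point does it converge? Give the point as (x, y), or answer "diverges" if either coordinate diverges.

(2, -3)

J is separable, so gradient descent decouples: x follows -∂J/∂x, y follows -∂J/∂y.
∂J/∂x = -24(x - 4)(x - 2)(x - 1); at x=3 this is 48, so x decreases.
∂J/∂y = 24y(y - 1)(y + 3); at y=-1 this is 96, so y decreases.
x converges to its nearest critical value 2 (a local min of the x-part); y converges to -3. The iterate converges to (2, -3).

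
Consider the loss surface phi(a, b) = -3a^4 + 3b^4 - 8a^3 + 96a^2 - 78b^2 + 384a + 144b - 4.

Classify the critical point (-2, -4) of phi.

local minimum

The mixed partial ∂²phi/∂a∂b is 0, so the Hessian at any point is diag(phi_aa, phi_bb) = diag(12(-3a^2 - 4a + 16), 12(3b^2 - 13)).
At (-2, -4): H = diag(144, 420).
Both eigenvalues are positive, so H is positive definite: a local minimum.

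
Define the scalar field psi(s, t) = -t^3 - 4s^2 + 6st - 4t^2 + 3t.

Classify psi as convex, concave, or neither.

The term -t^3 is cubic, so the Hessian is not constant.
∂²psi/∂t² = -6t - 8, which takes both signs as t varies (negative for sufficiently large t). A diagonal entry of the Hessian changing sign means the Hessian is neither positive- nor negative-semidefinite on all of R^2.

neither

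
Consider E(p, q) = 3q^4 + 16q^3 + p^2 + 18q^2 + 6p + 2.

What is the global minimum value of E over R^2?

-34

E(p,q) separates as A(p) + B(q) + 2, so its minimum is min A + min B + 2.
A'(p) = 2p + 6 vanishes at p ∈ {-3}; B'(q) = 12q(q + 1)(q + 3) vanishes at q ∈ {-3, -1, 0}.
Local minima of A (where A''>0): A(-3)=-9. Local minima of B: B(-3)=-27, B(0)=0.
So the global minimum of E is A(-3) + B(-3) + 2 = -9 − 27 + 2 = -34, attained at (-3, -3).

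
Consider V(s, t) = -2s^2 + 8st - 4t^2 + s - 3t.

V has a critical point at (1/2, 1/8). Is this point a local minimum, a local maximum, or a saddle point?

The Hessian of V is constant: H = [[-4, 8], [8, -8]].
det(H) = (-4)·(-8) − 8² = -32.
Since det(H) < 0, H is indefinite and the critical point is a saddle point.

saddle point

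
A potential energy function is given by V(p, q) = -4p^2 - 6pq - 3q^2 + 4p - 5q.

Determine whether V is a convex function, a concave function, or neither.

V is quadratic, so its Hessian is the constant matrix H = [[-8, -6], [-6, -6]].
det(H) = 12, tr(H) = -14.
det(H) > 0 and tr(H) < 0, so H is negative definite everywhere: concave.

concave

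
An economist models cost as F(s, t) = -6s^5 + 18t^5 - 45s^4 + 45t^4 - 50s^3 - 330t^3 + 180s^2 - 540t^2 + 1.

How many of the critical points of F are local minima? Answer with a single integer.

F separates as a function of s plus a function of t, so ∇F=0 decouples.
∂F/∂s = -30s(s - 1)(s + 3)(s + 4) = 0 at s ∈ {-4, -3, 0, 1}; ∂F/∂t = 90t(t - 3)(t + 1)(t + 4) = 0 at t ∈ {-4, -1, 0, 3}.
The Hessian is diagonal: diag(F_ss, F_tt). Second derivatives: F_ss(-4)=600, F_ss(-3)=-360, F_ss(0)=360, F_ss(1)=-600; F_tt(-4)=-7560, F_tt(-1)=1080, F_tt(0)=-1080, F_tt(3)=7560.
Local minima occur where both diagonal entries positive: (-4, -1), (-4, 3), (0, -1), (0, 3). Count: 4.

4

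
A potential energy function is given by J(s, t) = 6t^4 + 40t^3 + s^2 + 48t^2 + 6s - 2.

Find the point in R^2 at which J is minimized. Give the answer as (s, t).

J(s,t) separates as P(s) + Q(t) − 2, so its minimum is min P + min Q − 2.
P'(s) = 2s + 6 vanishes at s ∈ {-3}; Q'(t) = 24t(t + 1)(t + 4) vanishes at t ∈ {-4, -1, 0}.
Local minima of P (where P''>0): P(-3)=-9. Local minima of Q: Q(-4)=-256, Q(0)=0.
So the global minimum of J is P(-3) + Q(-4) − 2 = -9 − 256 − 2 = -267, attained at (-3, -4).

(-3, -4)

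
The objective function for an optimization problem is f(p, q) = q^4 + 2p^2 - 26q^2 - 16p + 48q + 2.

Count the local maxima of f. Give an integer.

0

f separates as a function of p plus a function of q, so ∇f=0 decouples.
∂f/∂p = 4(p - 4) = 0 at p ∈ {4}; ∂f/∂q = 4(q - 3)(q - 1)(q + 4) = 0 at q ∈ {-4, 1, 3}.
The Hessian is diagonal: diag(f_pp, f_qq). Second derivatives: f_pp(4)=4; f_qq(-4)=140, f_qq(1)=-40, f_qq(3)=56.
Local maxima occur where both diagonal entries negative: none. Count: 0.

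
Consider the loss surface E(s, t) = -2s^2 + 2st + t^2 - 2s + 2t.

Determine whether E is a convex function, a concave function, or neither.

E is quadratic, so its Hessian is the constant matrix H = [[-4, 2], [2, 2]].
det(H) = -12, tr(H) = -2.
det(H) < 0, so H is indefinite: neither convex nor concave.

neither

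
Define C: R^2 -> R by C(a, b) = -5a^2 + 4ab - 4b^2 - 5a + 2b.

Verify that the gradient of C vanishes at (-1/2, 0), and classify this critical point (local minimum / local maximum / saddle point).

∇C = (-10a + 4b - 5, 4a - 8b + 2); substituting (-1/2, 0) gives ∇C = (0, 0), so (-1/2, 0) is indeed a critical point.
The Hessian of C is constant: H = [[-10, 4], [4, -8]].
det(H) = (-10)·(-8) − 4² = 64.
det(H) > 0 and tr(H) = -18 < 0, so H is negative definite and the point is a local maximum.

local maximum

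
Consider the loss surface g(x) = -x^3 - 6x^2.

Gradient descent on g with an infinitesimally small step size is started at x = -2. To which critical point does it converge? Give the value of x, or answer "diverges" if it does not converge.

-4

g'(x) = -3x(x + 4), so g'(-2) = 12.
Gradient descent moves in the -g' direction, i.e. x is decreasing.
The nearest critical point in that direction is x = -4, where g'' = 12 > 0 (a local minimum). The iterate converges there.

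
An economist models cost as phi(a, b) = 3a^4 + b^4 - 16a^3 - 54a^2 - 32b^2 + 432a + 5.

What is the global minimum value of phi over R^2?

phi(a,b) separates as P(a) + Q(b) + 5, so its minimum is min P + min Q + 5.
P'(a) = 12(a - 4)(a - 3)(a + 3) vanishes at a ∈ {-3, 3, 4}; Q'(b) = 4b(b - 4)(b + 4) vanishes at b ∈ {-4, 0, 4}.
Local minima of P (where P''>0): P(-3)=-1107, P(4)=608. Local minima of Q: Q(-4)=-256, Q(4)=-256.
So the global minimum of phi is P(-3) + Q(-4) + 5 = -1107 − 256 + 5 = -1358, attained at (-3, -4).

-1358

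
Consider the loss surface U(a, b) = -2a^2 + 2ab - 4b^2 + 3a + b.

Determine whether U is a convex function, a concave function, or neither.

U is quadratic, so its Hessian is the constant matrix H = [[-4, 2], [2, -8]].
det(H) = 28, tr(H) = -12.
det(H) > 0 and tr(H) < 0, so H is negative definite everywhere: concave.

concave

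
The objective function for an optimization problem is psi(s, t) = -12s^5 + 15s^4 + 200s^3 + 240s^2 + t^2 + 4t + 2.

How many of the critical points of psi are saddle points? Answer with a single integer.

2

psi separates as a function of s plus a function of t, so ∇psi=0 decouples.
∂psi/∂s = -60s(s - 4)(s + 1)(s + 2) = 0 at s ∈ {-2, -1, 0, 4}; ∂psi/∂t = 2(t + 2) = 0 at t ∈ {-2}.
The Hessian is diagonal: diag(psi_ss, psi_tt). Second derivatives: psi_ss(-2)=720, psi_ss(-1)=-300, psi_ss(0)=480, psi_ss(4)=-7200; psi_tt(-2)=2.
Saddle points occur where the two diagonal entries have opposite signs: (-1, -2), (4, -2). Count: 2.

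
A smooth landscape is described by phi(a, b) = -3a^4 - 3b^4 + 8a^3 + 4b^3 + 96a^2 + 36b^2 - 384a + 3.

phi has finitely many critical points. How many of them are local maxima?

phi separates as a function of a plus a function of b, so ∇phi=0 decouples.
∂phi/∂a = -12(a - 4)(a - 2)(a + 4) = 0 at a ∈ {-4, 2, 4}; ∂phi/∂b = -12b(b - 3)(b + 2) = 0 at b ∈ {-2, 0, 3}.
The Hessian is diagonal: diag(phi_aa, phi_bb). Second derivatives: phi_aa(-4)=-576, phi_aa(2)=144, phi_aa(4)=-192; phi_bb(-2)=-120, phi_bb(0)=72, phi_bb(3)=-180.
Local maxima occur where both diagonal entries negative: (-4, -2), (-4, 3), (4, -2), (4, 3). Count: 4.

4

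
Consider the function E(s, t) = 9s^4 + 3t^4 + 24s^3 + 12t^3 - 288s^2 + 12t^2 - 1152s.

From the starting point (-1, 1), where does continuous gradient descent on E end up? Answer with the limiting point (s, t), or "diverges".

(4, 0)

E is separable, so gradient descent decouples: s follows -∂E/∂s, t follows -∂E/∂t.
∂E/∂s = 36(s - 4)(s + 2)(s + 4); at s=-1 this is -540, so s increases.
∂E/∂t = 12t(t + 1)(t + 2); at t=1 this is 72, so t decreases.
s converges to its nearest critical value 4 (a local min of the s-part); t converges to 0. The iterate converges to (4, 0).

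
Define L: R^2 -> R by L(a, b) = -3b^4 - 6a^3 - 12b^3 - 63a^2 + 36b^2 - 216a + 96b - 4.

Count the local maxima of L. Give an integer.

L separates as a function of a plus a function of b, so ∇L=0 decouples.
∂L/∂a = -18(a + 3)(a + 4) = 0 at a ∈ {-4, -3}; ∂L/∂b = -12(b - 2)(b + 1)(b + 4) = 0 at b ∈ {-4, -1, 2}.
The Hessian is diagonal: diag(L_aa, L_bb). Second derivatives: L_aa(-4)=18, L_aa(-3)=-18; L_bb(-4)=-216, L_bb(-1)=108, L_bb(2)=-216.
Local maxima occur where both diagonal entries negative: (-3, -4), (-3, 2). Count: 2.

2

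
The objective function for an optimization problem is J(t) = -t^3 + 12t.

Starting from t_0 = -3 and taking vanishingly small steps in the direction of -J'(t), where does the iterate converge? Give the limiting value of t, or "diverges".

-2

J'(t) = -3(t - 2)(t + 2), so J'(-3) = -15.
Gradient descent moves in the -J' direction, i.e. t is increasing.
The nearest critical point in that direction is t = -2, where J'' = 12 > 0 (a local minimum). The iterate converges there.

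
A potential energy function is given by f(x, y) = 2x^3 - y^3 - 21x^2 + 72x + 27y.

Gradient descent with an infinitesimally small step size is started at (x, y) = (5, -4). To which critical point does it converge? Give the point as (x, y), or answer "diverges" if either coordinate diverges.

(4, -3)

f is separable, so gradient descent decouples: x follows -∂f/∂x, y follows -∂f/∂y.
∂f/∂x = 6(x - 4)(x - 3); at x=5 this is 12, so x decreases.
∂f/∂y = -3(y - 3)(y + 3); at y=-4 this is -21, so y increases.
x converges to its nearest critical value 4 (a local min of the x-part); y converges to -3. The iterate converges to (4, -3).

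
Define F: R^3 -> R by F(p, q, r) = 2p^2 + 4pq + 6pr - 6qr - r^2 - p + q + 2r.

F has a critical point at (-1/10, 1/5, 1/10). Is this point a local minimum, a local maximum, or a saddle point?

saddle point

The Hessian is constant: H = [[4, 4, 6], [4, 0, -6], [6, -6, -2]].
Leading principal minors: Δ₁ = 4, Δ₂ = -16, Δ₃ = -400.
The minors fit neither the all-positive nor the alternating-sign pattern, so H is indefinite: a saddle point.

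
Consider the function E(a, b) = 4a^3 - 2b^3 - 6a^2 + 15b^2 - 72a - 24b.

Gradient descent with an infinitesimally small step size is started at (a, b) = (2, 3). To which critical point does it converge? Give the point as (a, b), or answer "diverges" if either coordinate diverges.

(3, 1)

E is separable, so gradient descent decouples: a follows -∂E/∂a, b follows -∂E/∂b.
∂E/∂a = 12(a - 3)(a + 2); at a=2 this is -48, so a increases.
∂E/∂b = -6(b - 4)(b - 1); at b=3 this is 12, so b decreases.
a converges to its nearest critical value 3 (a local min of the a-part); b converges to 1. The iterate converges to (3, 1).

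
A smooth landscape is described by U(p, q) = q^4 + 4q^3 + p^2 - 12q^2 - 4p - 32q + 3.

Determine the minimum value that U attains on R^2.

U(p,q) separates as A(p) + B(q) + 3, so its minimum is min A + min B + 3.
A'(p) = 2p - 4 vanishes at p ∈ {2}; B'(q) = 4(q - 2)(q + 1)(q + 4) vanishes at q ∈ {-4, -1, 2}.
Local minima of A (where A''>0): A(2)=-4. Local minima of B: B(-4)=-64, B(2)=-64.
So the global minimum of U is A(2) + B(-4) + 3 = -4 − 64 + 3 = -65, attained at (2, -4).

-65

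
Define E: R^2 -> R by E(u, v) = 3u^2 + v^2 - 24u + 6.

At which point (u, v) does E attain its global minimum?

(4, 0)

E(u,v) separates as P(u) + Q(v) + 6, so its minimum is min P + min Q + 6.
P'(u) = 6u - 24 vanishes at u ∈ {4}; Q'(v) = 2v vanishes at v ∈ {0}.
Local minima of P (where P''>0): P(4)=-48. Local minima of Q: Q(0)=0.
So the global minimum of E is P(4) + Q(0) + 6 = -48 + 0 + 6 = -42, attained at (4, 0).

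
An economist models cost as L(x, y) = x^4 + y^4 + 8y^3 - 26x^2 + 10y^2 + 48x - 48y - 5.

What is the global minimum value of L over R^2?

L(x,y) separates as P(x) + Q(y) − 5, so its minimum is min P + min Q − 5.
P'(x) = 4(x - 3)(x - 1)(x + 4) vanishes at x ∈ {-4, 1, 3}; Q'(y) = 4(y - 1)(y + 3)(y + 4) vanishes at y ∈ {-4, -3, 1}.
Local minima of P (where P''>0): P(-4)=-352, P(3)=-9. Local minima of Q: Q(-4)=96, Q(1)=-29.
So the global minimum of L is P(-4) + Q(1) − 5 = -352 − 29 − 5 = -386, attained at (-4, 1).

-386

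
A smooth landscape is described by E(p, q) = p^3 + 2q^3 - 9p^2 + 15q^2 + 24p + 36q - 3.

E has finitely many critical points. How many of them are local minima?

E separates as a function of p plus a function of q, so ∇E=0 decouples.
∂E/∂p = 3(p - 4)(p - 2) = 0 at p ∈ {2, 4}; ∂E/∂q = 6(q + 2)(q + 3) = 0 at q ∈ {-3, -2}.
The Hessian is diagonal: diag(E_pp, E_qq). Second derivatives: E_pp(2)=-6, E_pp(4)=6; E_qq(-3)=-6, E_qq(-2)=6.
Local minima occur where both diagonal entries positive: (4, -2). Count: 1.

1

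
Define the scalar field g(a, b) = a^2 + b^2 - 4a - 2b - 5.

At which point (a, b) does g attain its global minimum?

g(a,b) separates as P(a) + Q(b) − 5, so its minimum is min P + min Q − 5.
P'(a) = 2a - 4 vanishes at a ∈ {2}; Q'(b) = 2b - 2 vanishes at b ∈ {1}.
Local minima of P (where P''>0): P(2)=-4. Local minima of Q: Q(1)=-1.
So the global minimum of g is P(2) + Q(1) − 5 = -4 − 1 − 5 = -10, attained at (2, 1).

(2, 1)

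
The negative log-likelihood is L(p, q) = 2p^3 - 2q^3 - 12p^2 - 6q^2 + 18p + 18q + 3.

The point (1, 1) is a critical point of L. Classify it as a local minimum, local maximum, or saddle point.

local maximum

The mixed partial ∂²L/∂p∂q is 0, so the Hessian at any point is diag(L_pp, L_qq) = diag(12(p - 2), -12(q + 1)).
At (1, 1): H = diag(-12, -24).
Both eigenvalues are negative, so H is negative definite: a local maximum.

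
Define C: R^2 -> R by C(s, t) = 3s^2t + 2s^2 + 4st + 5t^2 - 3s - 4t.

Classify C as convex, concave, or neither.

The term 3s^2t is cubic, so the Hessian is not constant.
∂²C/∂s² = 6t + 4, which takes both signs as t varies (negative for sufficiently negative t). A diagonal entry of the Hessian changing sign means the Hessian is neither positive- nor negative-semidefinite on all of R^2.

neither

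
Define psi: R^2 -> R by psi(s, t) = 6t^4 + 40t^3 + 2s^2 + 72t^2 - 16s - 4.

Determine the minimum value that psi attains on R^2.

-36

psi(s,t) separates as P(s) + Q(t) − 4, so its minimum is min P + min Q − 4.
P'(s) = 4s - 16 vanishes at s ∈ {4}; Q'(t) = 24t(t + 2)(t + 3) vanishes at t ∈ {-3, -2, 0}.
Local minima of P (where P''>0): P(4)=-32. Local minima of Q: Q(-3)=54, Q(0)=0.
So the global minimum of psi is P(4) + Q(0) − 4 = -32 + 0 − 4 = -36, attained at (4, 0).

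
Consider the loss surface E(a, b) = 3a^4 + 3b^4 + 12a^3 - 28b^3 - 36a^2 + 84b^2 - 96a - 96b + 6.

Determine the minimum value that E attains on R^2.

-250

E(a,b) separates as P(a) + Q(b) + 6, so its minimum is min P + min Q + 6.
P'(a) = 12(a - 2)(a + 1)(a + 4) vanishes at a ∈ {-4, -1, 2}; Q'(b) = 12(b - 4)(b - 2)(b - 1) vanishes at b ∈ {1, 2, 4}.
Local minima of P (where P''>0): P(-4)=-192, P(2)=-192. Local minima of Q: Q(1)=-37, Q(4)=-64.
So the global minimum of E is P(-4) + Q(4) + 6 = -192 − 64 + 6 = -250, attained at (-4, 4).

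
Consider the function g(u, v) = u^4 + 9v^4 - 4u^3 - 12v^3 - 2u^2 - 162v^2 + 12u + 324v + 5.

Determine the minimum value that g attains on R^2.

-1381

g(u,v) separates as P(u) + Q(v) + 5, so its minimum is min P + min Q + 5.
P'(u) = 4(u - 3)(u - 1)(u + 1) vanishes at u ∈ {-1, 1, 3}; Q'(v) = 36(v - 3)(v - 1)(v + 3) vanishes at v ∈ {-3, 1, 3}.
Local minima of P (where P''>0): P(-1)=-9, P(3)=-9. Local minima of Q: Q(-3)=-1377, Q(3)=-81.
So the global minimum of g is P(-1) + Q(-3) + 5 = -9 − 1377 + 5 = -1381, attained at (-1, -3).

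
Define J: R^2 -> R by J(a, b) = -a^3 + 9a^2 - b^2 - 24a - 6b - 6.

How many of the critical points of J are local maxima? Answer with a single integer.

J separates as a function of a plus a function of b, so ∇J=0 decouples.
∂J/∂a = -3(a - 4)(a - 2) = 0 at a ∈ {2, 4}; ∂J/∂b = -2(b + 3) = 0 at b ∈ {-3}.
The Hessian is diagonal: diag(J_aa, J_bb). Second derivatives: J_aa(2)=6, J_aa(4)=-6; J_bb(-3)=-2.
Local maxima occur where both diagonal entries negative: (4, -3). Count: 1.

1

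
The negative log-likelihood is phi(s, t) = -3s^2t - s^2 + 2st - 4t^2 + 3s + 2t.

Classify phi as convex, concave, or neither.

The term -3s^2t is cubic, so the Hessian is not constant.
∂²phi/∂s² = -6t - 2, which takes both signs as t varies (negative for sufficiently large t). A diagonal entry of the Hessian changing sign means the Hessian is neither positive- nor negative-semidefinite on all of R^2.

neither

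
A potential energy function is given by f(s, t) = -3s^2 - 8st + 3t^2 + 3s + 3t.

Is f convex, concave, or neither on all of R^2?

f is quadratic, so its Hessian is the constant matrix H = [[-6, -8], [-8, 6]].
det(H) = -100, tr(H) = 0.
det(H) < 0, so H is indefinite: neither convex nor concave.

neither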